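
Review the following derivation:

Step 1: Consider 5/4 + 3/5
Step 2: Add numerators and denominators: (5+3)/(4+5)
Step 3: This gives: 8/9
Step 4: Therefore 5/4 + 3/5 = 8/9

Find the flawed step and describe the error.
Step 2: Add numerators and denominators: (5+3)/(4+5)

Step 2 incorrectly adds fractions by separately adding numerators and denominators. This is wrong. The correct method requires a common denominator: 5/4 + 3/5 = (5×5 + 3×4)/(4×5) = 37/20 = 37/20. The method used gives 8/9, which is different.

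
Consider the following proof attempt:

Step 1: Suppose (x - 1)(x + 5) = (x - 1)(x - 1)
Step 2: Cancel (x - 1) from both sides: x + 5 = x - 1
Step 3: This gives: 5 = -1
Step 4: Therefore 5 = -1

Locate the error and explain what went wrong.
Step 2: Cancel (x - 1) from both sides: x + 5 = x - 1

Step 2 cancels (x - 1) from both sides. This is only valid if (x - 1) ≠ 0, i.e., x ≠ 1. When x = 1, both sides equal zero regardless of the other factors. The correct approach requires considering x = 1 as a separate case.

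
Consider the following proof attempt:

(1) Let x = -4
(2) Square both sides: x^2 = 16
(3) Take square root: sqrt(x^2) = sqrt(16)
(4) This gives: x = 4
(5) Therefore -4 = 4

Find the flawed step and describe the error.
Step 4: This gives: x = 4

Step 4 incorrectly states that sqrt(x^2) = x. The correct identity is sqrt(x^2) = |x|. Since x = -4 < 0, we have sqrt(x^2) = |-4| = 4, not x = -4.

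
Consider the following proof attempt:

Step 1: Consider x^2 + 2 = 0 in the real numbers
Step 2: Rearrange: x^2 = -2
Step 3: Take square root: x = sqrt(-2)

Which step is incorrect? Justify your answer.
Step 3: Take square root: x = sqrt(-2)

Step 3 takes the square root of -2, which is negative. In the real number system, the square root of a negative number is undefined. The equation x^2 + 2 = 0 has no real solutions. Square roots of negative numbers only exist in the complex numbers.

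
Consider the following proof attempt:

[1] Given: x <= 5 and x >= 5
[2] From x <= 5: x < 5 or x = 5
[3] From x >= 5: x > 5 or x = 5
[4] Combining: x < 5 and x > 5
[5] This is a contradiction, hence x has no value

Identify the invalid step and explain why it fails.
Step 4: Combining: x < 5 and x > 5

Step 4 incorrectly combines the conditions. From x <= 5 and x >= 5, the intersection is x = 5. The error treats the 'or' cases as 'and' requirements. The correct conclusion is that x = 5 is the unique solution, not that no solution exists.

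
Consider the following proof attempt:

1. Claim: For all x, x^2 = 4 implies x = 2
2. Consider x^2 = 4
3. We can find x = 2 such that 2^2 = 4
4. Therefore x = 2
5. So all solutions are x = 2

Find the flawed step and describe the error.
Step 4: Therefore x = 2

Step 4 incorrectly concludes that x = 2 is the only solution. The proof shows that x = 2 is A solution (existence), but does not show it is the ONLY solution (uniqueness). In fact, x = -2 is also a solution since (-2)^2 = 4. Finding one solution doesn't prove there are no others.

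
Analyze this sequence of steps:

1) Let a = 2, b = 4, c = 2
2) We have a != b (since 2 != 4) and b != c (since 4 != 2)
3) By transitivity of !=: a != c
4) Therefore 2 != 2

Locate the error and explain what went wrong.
Step 3: By transitivity of !=: a != c

Step 3 incorrectly applies transitivity to the '!=' relation. Transitivity states: if a R b and b R c, then a R c. However, '!=' is not transitive. Counterexample: 2 != 4 and 4 != 2, but 2 = 2 (both equal 2). Transitivity holds for relations like <, <=, =, but not for !=.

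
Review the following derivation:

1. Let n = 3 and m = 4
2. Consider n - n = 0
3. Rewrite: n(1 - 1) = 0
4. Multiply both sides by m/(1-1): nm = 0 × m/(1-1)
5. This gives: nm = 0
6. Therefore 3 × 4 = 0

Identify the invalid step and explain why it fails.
Step 4: Multiply both sides by m/(1-1): nm = 0 × m/(1-1)

Step 4 multiplies both sides by m/(1-1). However, 1-1 = 0, so this is multiplication by m/0, which is undefined. We cannot multiply by an undefined expression.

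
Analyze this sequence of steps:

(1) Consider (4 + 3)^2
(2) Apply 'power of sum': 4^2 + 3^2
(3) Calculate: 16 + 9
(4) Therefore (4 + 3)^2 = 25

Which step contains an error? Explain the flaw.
Step 2: Apply 'power of sum': 4^2 + 3^2

Step 2 incorrectly applies a non-existent rule '(a+b)^n = a^n + b^n'. This is false in general. The correct expansion uses the binomial theorem. The actual value is (4 + 3)^2 = 7^2 = 49, not 25.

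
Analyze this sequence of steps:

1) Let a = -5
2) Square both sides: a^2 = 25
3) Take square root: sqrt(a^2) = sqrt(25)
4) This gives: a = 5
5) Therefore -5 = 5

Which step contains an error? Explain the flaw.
Step 4: This gives: a = 5

Step 4 incorrectly states that sqrt(a^2) = a. The correct identity is sqrt(a^2) = |a|. Since a = -5 < 0, we have sqrt(a^2) = |-5| = 5, not a = -5.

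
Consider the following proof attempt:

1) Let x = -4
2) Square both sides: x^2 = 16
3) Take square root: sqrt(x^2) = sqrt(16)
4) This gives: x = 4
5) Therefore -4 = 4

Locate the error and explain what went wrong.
Step 4: This gives: x = 4

Step 4 incorrectly states that sqrt(x^2) = x. The correct identity is sqrt(x^2) = |x|. Since x = -4 < 0, we have sqrt(x^2) = |-4| = 4, not x = -4.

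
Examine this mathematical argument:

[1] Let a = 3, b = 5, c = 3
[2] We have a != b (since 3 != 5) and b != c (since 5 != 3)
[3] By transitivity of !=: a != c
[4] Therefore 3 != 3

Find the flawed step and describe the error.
Step 3: By transitivity of !=: a != c

Step 3 incorrectly applies transitivity to the '!=' relation. Transitivity states: if a R b and b R c, then a R c. However, '!=' is not transitive. Counterexample: 3 != 5 and 5 != 3, but 3 = 3 (both equal 3). Transitivity holds for relations like <, <=, =, but not for !=.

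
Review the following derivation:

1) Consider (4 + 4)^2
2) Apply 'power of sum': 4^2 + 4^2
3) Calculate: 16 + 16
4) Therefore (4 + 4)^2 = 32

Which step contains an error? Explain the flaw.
Step 2: Apply 'power of sum': 4^2 + 4^2

Step 2 incorrectly applies a non-existent rule '(a+b)^n = a^n + b^n'. This is false in general. The correct expansion uses the binomial theorem. The actual value is (4 + 4)^2 = 8^2 = 64, not 32.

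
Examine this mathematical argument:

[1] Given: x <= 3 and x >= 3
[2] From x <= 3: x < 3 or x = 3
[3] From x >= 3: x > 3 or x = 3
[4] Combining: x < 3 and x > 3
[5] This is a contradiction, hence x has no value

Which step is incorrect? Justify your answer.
Step 4: Combining: x < 3 and x > 3

Step 4 incorrectly combines the conditions. From x <= 3 and x >= 3, the intersection is x = 3. The error treats the 'or' cases as 'and' requirements. The correct conclusion is that x = 3 is the unique solution, not that no solution exists.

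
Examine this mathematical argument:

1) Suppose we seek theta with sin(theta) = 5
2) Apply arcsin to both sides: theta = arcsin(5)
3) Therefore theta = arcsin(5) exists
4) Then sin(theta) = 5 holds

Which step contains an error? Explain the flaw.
Step 2: Apply arcsin to both sides: theta = arcsin(5)

Step 2 applies arcsin to 5. However, arcsin(x) is only defined for x in [-1, 1] because sin(theta) can only produce values in that range. Since |5| > 1, arcsin(5) is undefined. There is no angle whose sine equals 5.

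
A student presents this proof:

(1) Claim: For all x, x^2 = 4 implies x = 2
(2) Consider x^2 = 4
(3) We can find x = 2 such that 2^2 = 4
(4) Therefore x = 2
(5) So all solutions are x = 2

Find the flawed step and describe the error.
Step 4: Therefore x = 2

Step 4 incorrectly concludes that x = 2 is the only solution. The proof shows that x = 2 is A solution (existence), but does not show it is the ONLY solution (uniqueness). In fact, x = -2 is also a solution since (-2)^2 = 4. Finding one solution doesn't prove there are no others.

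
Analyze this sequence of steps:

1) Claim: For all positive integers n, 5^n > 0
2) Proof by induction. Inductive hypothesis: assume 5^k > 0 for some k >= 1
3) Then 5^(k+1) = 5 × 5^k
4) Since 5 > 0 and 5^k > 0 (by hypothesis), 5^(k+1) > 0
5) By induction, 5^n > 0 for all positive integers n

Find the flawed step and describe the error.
Step 5: By induction, 5^n > 0 for all positive integers n

Step 5 concludes the proof by induction, but no base case was ever established. A valid induction proof requires: (1) a base case proving 5^1 > 0, and (2) an inductive step showing IF 5^k > 0 THEN 5^(k+1) > 0. Steps 2-4 correctly establish the inductive step, but without the base case the conclusion in step 5 does not follow.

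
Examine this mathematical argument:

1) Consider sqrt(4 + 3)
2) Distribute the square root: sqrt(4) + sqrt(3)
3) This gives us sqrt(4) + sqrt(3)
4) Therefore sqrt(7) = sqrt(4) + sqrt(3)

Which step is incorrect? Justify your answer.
Step 2: Distribute the square root: sqrt(4) + sqrt(3)

Step 2 incorrectly 'distributes' the square root over addition. The square root function does not distribute: sqrt(a + b) ≠ sqrt(a) + sqrt(b). In fact, sqrt(4 + 3) = sqrt(7) ≈ 2.6458, while sqrt(4) + sqrt(3) ≈ 3.7321.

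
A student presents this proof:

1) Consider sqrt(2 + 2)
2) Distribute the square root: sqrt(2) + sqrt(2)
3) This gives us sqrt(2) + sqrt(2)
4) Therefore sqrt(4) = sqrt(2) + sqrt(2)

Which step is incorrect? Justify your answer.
Step 2: Distribute the square root: sqrt(2) + sqrt(2)

Step 2 incorrectly 'distributes' the square root over addition. The square root function does not distribute: sqrt(a + b) ≠ sqrt(a) + sqrt(b). In fact, sqrt(2 + 2) = sqrt(4) ≈ 2.0000, while sqrt(2) + sqrt(2) ≈ 2.8284.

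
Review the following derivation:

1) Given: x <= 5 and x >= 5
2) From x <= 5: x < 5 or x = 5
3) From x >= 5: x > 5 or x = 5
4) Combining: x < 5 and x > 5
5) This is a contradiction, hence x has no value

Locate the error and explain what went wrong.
Step 4: Combining: x < 5 and x > 5

Step 4 incorrectly combines the conditions. From x <= 5 and x >= 5, the intersection is x = 5. The error treats the 'or' cases as 'and' requirements. The correct conclusion is that x = 5 is the unique solution, not that no solution exists.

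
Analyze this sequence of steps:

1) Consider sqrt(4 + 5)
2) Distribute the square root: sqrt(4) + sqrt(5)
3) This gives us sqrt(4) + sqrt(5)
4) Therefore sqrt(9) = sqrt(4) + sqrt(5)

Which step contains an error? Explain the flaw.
Step 2: Distribute the square root: sqrt(4) + sqrt(5)

Step 2 incorrectly 'distributes' the square root over addition. The square root function does not distribute: sqrt(a + b) ≠ sqrt(a) + sqrt(b). In fact, sqrt(4 + 5) = sqrt(9) ≈ 3.0000, while sqrt(4) + sqrt(5) ≈ 4.2361.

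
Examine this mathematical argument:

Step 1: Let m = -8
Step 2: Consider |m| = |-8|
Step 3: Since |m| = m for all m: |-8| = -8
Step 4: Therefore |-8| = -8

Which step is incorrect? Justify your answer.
Step 3: Since |m| = m for all m: |-8| = -8

Step 3 incorrectly states that |m| = m for all m. The correct definition is |m| = m when m >= 0, and |m| = -m when m < 0. Since -8 < 0, we have |-8| = -(-8) = 8, not -8.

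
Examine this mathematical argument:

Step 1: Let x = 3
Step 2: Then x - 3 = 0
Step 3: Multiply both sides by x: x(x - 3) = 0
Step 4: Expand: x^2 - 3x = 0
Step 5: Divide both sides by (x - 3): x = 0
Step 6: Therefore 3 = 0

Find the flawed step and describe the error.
Step 5: Divide both sides by (x - 3): x = 0

Step 5 divides both sides by (x - 3). However, since x = 3, we have (x - 3) = 0. Division by zero is undefined, making this step invalid.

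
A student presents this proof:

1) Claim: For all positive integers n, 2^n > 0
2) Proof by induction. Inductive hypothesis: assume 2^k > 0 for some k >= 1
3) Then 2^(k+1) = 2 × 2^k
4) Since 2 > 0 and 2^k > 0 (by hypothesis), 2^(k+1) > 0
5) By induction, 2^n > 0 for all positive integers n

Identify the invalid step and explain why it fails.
Step 5: By induction, 2^n > 0 for all positive integers n

Step 5 concludes the proof by induction, but no base case was ever established. A valid induction proof requires: (1) a base case proving 2^1 > 0, and (2) an inductive step showing IF 2^k > 0 THEN 2^(k+1) > 0. Steps 2-4 correctly establish the inductive step, but without the base case the conclusion in step 5 does not follow.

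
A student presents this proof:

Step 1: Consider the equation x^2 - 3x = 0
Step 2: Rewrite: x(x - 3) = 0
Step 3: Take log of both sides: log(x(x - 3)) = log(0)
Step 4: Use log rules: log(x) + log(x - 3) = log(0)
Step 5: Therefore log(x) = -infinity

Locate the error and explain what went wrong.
Step 3: Take log of both sides: log(x(x - 3)) = log(0)

Step 3 takes the logarithm of both sides, resulting in log(0) on the right side. The logarithm is only defined for positive numbers; log(0) is undefined (approaches negative infinity). This operation is invalid.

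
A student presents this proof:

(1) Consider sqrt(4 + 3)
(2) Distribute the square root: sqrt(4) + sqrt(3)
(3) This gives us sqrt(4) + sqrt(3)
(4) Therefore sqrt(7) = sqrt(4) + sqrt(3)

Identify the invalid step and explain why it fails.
Step 2: Distribute the square root: sqrt(4) + sqrt(3)

Step 2 incorrectly 'distributes' the square root over addition. The square root function does not distribute: sqrt(a + b) ≠ sqrt(a) + sqrt(b). In fact, sqrt(4 + 3) = sqrt(7) ≈ 2.6458, while sqrt(4) + sqrt(3) ≈ 3.7321.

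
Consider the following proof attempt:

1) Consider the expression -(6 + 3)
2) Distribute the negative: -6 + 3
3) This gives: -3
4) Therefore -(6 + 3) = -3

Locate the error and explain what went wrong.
Step 2: Distribute the negative: -6 + 3

Step 2 incorrectly distributes the negative sign. The correct distribution is -(6 + 3) = -6 - 3 = -9. The negative must be applied to both terms, not just the first. The error treats -(6 + 3) as -6 + 3, which equals -3 instead of -9.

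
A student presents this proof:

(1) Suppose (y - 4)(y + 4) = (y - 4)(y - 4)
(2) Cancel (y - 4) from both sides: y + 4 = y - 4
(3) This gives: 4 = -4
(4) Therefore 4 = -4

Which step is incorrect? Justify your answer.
Step 2: Cancel (y - 4) from both sides: y + 4 = y - 4

Step 2 cancels (y - 4) from both sides. This is only valid if (y - 4) ≠ 0, i.e., y ≠ 4. When y = 4, both sides equal zero regardless of the other factors. The correct approach requires considering y = 4 as a separate case.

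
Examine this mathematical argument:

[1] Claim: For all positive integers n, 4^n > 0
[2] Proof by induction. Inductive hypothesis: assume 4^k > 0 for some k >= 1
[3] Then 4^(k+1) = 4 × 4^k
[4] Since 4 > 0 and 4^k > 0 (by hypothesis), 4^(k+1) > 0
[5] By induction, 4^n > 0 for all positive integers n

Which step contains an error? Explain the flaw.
Step 5: By induction, 4^n > 0 for all positive integers n

Step 5 concludes the proof by induction, but no base case was ever established. A valid induction proof requires: (1) a base case proving 4^1 > 0, and (2) an inductive step showing IF 4^k > 0 THEN 4^(k+1) > 0. Steps 2-4 correctly establish the inductive step, but without the base case the conclusion in step 5 does not follow.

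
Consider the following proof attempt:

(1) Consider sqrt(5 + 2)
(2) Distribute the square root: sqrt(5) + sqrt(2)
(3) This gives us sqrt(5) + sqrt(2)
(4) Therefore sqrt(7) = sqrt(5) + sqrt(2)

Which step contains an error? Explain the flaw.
Step 2: Distribute the square root: sqrt(5) + sqrt(2)

Step 2 incorrectly 'distributes' the square root over addition. The square root function does not distribute: sqrt(a + b) ≠ sqrt(a) + sqrt(b). In fact, sqrt(5 + 2) = sqrt(7) ≈ 2.6458, while sqrt(5) + sqrt(2) ≈ 3.6503.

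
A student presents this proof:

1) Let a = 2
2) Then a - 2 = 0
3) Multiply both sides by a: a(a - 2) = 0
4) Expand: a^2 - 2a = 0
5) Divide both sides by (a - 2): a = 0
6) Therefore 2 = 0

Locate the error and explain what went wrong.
Step 5: Divide both sides by (a - 2): a = 0

Step 5 divides both sides by (a - 2). However, since a = 2, we have (a - 2) = 0. Division by zero is undefined, making this step invalid.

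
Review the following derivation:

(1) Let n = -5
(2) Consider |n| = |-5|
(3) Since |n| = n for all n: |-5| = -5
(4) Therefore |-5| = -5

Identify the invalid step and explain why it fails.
Step 3: Since |n| = n for all n: |-5| = -5

Step 3 incorrectly states that |n| = n for all n. The correct definition is |n| = n when n >= 0, and |n| = -n when n < 0. Since -5 < 0, we have |-5| = -(-5) = 5, not -5.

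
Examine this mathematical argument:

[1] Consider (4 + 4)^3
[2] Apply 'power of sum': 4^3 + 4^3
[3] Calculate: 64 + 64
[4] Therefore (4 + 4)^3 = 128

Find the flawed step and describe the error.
Step 2: Apply 'power of sum': 4^3 + 4^3

Step 2 incorrectly applies a non-existent rule '(a+b)^n = a^n + b^n'. This is false in general. The correct expansion uses the binomial theorem. The actual value is (4 + 4)^3 = 8^3 = 512, not 128.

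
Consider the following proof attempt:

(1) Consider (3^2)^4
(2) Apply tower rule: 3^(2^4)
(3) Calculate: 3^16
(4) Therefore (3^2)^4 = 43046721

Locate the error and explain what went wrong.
Step 2: Apply tower rule: 3^(2^4)

Step 2 incorrectly states that (a^b)^c = a^(b^c). The correct rule is (a^b)^c = a^(b×c). The actual value is (3^2)^4 = 3^8 = 6561, not 3^16 = 43046721.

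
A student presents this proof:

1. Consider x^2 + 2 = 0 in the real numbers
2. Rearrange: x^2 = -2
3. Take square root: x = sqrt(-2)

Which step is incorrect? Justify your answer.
Step 3: Take square root: x = sqrt(-2)

Step 3 takes the square root of -2, which is negative. In the real number system, the square root of a negative number is undefined. The equation x^2 + 2 = 0 has no real solutions. Square roots of negative numbers only exist in the complex numbers.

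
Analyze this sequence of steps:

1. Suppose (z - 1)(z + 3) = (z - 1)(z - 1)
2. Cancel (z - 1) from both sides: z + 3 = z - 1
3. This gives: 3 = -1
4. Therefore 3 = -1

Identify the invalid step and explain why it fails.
Step 2: Cancel (z - 1) from both sides: z + 3 = z - 1

Step 2 cancels (z - 1) from both sides. This is only valid if (z - 1) ≠ 0, i.e., z ≠ 1. When z = 1, both sides equal zero regardless of the other factors. The correct approach requires considering z = 1 as a separate case.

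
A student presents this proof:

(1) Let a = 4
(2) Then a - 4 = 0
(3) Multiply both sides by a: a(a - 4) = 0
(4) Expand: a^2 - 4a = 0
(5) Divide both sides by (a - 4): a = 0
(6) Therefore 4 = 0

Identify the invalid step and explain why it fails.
Step 5: Divide both sides by (a - 4): a = 0

Step 5 divides both sides by (a - 4). However, since a = 4, we have (a - 4) = 0. Division by zero is undefined, making this step invalid.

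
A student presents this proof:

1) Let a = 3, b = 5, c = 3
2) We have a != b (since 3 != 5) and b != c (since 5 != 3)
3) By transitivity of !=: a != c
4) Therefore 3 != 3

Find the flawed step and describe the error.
Step 3: By transitivity of !=: a != c

Step 3 incorrectly applies transitivity to the '!=' relation. Transitivity states: if a R b and b R c, then a R c. However, '!=' is not transitive. Counterexample: 3 != 5 and 5 != 3, but 3 = 3 (both equal 3). Transitivity holds for relations like <, <=, =, but not for !=.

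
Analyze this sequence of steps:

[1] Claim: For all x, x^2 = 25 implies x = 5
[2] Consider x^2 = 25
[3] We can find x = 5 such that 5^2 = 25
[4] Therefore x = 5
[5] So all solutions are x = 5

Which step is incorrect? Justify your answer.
Step 4: Therefore x = 5

Step 4 incorrectly concludes that x = 5 is the only solution. The proof shows that x = 5 is A solution (existence), but does not show it is the ONLY solution (uniqueness). In fact, x = -5 is also a solution since (-5)^2 = 25. Finding one solution doesn't prove there are no others.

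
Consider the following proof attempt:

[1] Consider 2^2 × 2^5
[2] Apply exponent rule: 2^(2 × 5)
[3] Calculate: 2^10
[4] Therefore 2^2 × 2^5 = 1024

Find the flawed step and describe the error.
Step 2: Apply exponent rule: 2^(2 × 5)

Step 2 incorrectly states that a^b × a^c = a^(b×c). The correct rule is a^b × a^c = a^(b+c). The actual value is 2^2 × 2^5 = 2^7 = 128, not 2^10 = 1024.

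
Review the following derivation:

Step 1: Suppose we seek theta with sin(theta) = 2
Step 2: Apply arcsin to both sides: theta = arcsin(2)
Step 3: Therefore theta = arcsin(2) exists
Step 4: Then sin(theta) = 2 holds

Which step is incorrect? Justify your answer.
Step 2: Apply arcsin to both sides: theta = arcsin(2)

Step 2 applies arcsin to 2. However, arcsin(x) is only defined for x in [-1, 1] because sin(theta) can only produce values in that range. Since |2| > 1, arcsin(2) is undefined. There is no angle whose sine equals 2.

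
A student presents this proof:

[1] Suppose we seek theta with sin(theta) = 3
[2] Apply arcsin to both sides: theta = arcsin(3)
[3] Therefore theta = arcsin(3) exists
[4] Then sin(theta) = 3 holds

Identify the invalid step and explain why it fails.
Step 2: Apply arcsin to both sides: theta = arcsin(3)

Step 2 applies arcsin to 3. However, arcsin(x) is only defined for x in [-1, 1] because sin(theta) can only produce values in that range. Since |3| > 1, arcsin(3) is undefined. There is no angle whose sine equals 3.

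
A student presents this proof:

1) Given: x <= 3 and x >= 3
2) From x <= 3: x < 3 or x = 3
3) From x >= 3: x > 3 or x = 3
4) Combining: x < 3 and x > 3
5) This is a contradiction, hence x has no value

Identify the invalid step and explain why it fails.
Step 4: Combining: x < 3 and x > 3

Step 4 incorrectly combines the conditions. From x <= 3 and x >= 3, the intersection is x = 3. The error treats the 'or' cases as 'and' requirements. The correct conclusion is that x = 3 is the unique solution, not that no solution exists.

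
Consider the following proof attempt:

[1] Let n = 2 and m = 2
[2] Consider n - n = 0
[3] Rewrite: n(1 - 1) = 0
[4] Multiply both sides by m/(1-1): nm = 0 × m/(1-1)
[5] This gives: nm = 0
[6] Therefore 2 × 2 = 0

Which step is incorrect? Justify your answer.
Step 4: Multiply both sides by m/(1-1): nm = 0 × m/(1-1)

Step 4 multiplies both sides by m/(1-1). However, 1-1 = 0, so this is multiplication by m/0, which is undefined. We cannot multiply by an undefined expression.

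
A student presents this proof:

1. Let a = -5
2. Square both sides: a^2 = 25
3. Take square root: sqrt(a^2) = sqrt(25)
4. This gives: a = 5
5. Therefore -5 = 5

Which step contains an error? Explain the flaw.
Step 4: This gives: a = 5

Step 4 incorrectly states that sqrt(a^2) = a. The correct identity is sqrt(a^2) = |a|. Since a = -5 < 0, we have sqrt(a^2) = |-5| = 5, not a = -5.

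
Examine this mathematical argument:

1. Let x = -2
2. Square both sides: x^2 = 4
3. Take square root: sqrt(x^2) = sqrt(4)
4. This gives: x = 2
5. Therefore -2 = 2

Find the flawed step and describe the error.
Step 4: This gives: x = 2

Step 4 incorrectly states that sqrt(x^2) = x. The correct identity is sqrt(x^2) = |x|. Since x = -2 < 0, we have sqrt(x^2) = |-2| = 2, not x = -2.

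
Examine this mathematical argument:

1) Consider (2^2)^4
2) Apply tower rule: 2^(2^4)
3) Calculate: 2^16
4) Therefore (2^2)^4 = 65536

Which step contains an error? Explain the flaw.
Step 2: Apply tower rule: 2^(2^4)

Step 2 incorrectly states that (a^b)^c = a^(b^c). The correct rule is (a^b)^c = a^(b×c). The actual value is (2^2)^4 = 2^8 = 256, not 2^16 = 65536.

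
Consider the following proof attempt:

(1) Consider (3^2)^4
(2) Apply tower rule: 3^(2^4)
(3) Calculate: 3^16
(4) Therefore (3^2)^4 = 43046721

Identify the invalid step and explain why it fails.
Step 2: Apply tower rule: 3^(2^4)

Step 2 incorrectly states that (a^b)^c = a^(b^c). The correct rule is (a^b)^c = a^(b×c). The actual value is (3^2)^4 = 3^8 = 6561, not 3^16 = 43046721.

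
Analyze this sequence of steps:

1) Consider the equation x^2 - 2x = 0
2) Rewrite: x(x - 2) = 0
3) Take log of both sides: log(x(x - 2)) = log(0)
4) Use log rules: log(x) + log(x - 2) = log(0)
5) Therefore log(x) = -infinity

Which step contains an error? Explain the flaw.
Step 3: Take log of both sides: log(x(x - 2)) = log(0)

Step 3 takes the logarithm of both sides, resulting in log(0) on the right side. The logarithm is only defined for positive numbers; log(0) is undefined (approaches negative infinity). This operation is invalid.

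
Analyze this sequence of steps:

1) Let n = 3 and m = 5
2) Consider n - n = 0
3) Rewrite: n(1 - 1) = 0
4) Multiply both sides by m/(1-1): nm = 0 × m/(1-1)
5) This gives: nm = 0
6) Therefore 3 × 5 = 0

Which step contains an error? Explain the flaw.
Step 4: Multiply both sides by m/(1-1): nm = 0 × m/(1-1)

Step 4 multiplies both sides by m/(1-1). However, 1-1 = 0, so this is multiplication by m/0, which is undefined. We cannot multiply by an undefined expression.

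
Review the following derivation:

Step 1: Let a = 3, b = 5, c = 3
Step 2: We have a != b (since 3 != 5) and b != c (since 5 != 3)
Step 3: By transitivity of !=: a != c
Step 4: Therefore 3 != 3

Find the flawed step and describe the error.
Step 3: By transitivity of !=: a != c

Step 3 incorrectly applies transitivity to the '!=' relation. Transitivity states: if a R b and b R c, then a R c. However, '!=' is not transitive. Counterexample: 3 != 5 and 5 != 3, but 3 = 3 (both equal 3). Transitivity holds for relations like <, <=, =, but not for !=.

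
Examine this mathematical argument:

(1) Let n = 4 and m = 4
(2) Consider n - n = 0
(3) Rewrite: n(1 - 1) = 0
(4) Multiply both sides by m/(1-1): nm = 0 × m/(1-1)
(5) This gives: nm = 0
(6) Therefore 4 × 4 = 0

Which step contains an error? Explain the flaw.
Step 4: Multiply both sides by m/(1-1): nm = 0 × m/(1-1)

Step 4 multiplies both sides by m/(1-1). However, 1-1 = 0, so this is multiplication by m/0, which is undefined. We cannot multiply by an undefined expression.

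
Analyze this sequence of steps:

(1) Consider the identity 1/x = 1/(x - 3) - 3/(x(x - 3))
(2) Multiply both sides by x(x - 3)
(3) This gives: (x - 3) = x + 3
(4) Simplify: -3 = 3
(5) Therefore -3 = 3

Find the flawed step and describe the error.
Step 3: This gives: (x - 3) = x + 3

Step 3 makes a sign error when clearing denominators. Multiplying -3/(x(x - 3)) by x(x - 3) gives -3, not +3. The correct result is (x - 3) = x - 3, which is trivially true, not (x - 3) = x + 3. (Step 1 is a valid identity: 1/(x - 3) - 3/(x(x - 3)) = (x - 3)/(x(x - 3)) = 1/x.)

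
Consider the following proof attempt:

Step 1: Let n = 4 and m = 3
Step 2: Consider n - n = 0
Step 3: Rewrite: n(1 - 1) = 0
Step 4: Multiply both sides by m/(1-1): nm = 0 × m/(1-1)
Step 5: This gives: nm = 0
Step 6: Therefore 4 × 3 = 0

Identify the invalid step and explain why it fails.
Step 4: Multiply both sides by m/(1-1): nm = 0 × m/(1-1)

Step 4 multiplies both sides by m/(1-1). However, 1-1 = 0, so this is multiplication by m/0, which is undefined. We cannot multiply by an undefined expression.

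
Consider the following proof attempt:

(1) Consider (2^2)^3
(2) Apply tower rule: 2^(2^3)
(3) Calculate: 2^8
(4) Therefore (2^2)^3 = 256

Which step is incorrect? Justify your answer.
Step 2: Apply tower rule: 2^(2^3)

Step 2 incorrectly states that (a^b)^c = a^(b^c). The correct rule is (a^b)^c = a^(b×c). The actual value is (2^2)^3 = 2^6 = 64, not 2^8 = 256.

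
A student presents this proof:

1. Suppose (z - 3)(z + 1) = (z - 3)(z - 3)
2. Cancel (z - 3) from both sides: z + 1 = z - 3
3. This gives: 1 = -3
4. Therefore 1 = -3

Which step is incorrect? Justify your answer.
Step 2: Cancel (z - 3) from both sides: z + 1 = z - 3

Step 2 cancels (z - 3) from both sides. This is only valid if (z - 3) ≠ 0, i.e., z ≠ 3. When z = 3, both sides equal zero regardless of the other factors. The correct approach requires considering z = 3 as a separate case.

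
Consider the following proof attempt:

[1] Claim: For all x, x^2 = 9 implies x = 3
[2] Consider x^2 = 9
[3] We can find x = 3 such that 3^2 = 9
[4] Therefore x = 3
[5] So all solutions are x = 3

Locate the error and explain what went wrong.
Step 4: Therefore x = 3

Step 4 incorrectly concludes that x = 3 is the only solution. The proof shows that x = 3 is A solution (existence), but does not show it is the ONLY solution (uniqueness). In fact, x = -3 is also a solution since (-3)^2 = 9. Finding one solution doesn't prove there are no others.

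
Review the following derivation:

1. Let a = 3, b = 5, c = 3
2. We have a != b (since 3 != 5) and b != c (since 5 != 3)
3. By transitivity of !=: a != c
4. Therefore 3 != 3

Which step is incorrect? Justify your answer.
Step 3: By transitivity of !=: a != c

Step 3 incorrectly applies transitivity to the '!=' relation. Transitivity states: if a R b and b R c, then a R c. However, '!=' is not transitive. Counterexample: 3 != 5 and 5 != 3, but 3 = 3 (both equal 3). Transitivity holds for relations like <, <=, =, but not for !=.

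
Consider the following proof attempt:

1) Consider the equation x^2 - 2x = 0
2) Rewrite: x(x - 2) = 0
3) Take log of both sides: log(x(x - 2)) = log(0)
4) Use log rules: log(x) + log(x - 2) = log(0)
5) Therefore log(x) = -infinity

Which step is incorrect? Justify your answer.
Step 3: Take log of both sides: log(x(x - 2)) = log(0)

Step 3 takes the logarithm of both sides, resulting in log(0) on the right side. The logarithm is only defined for positive numbers; log(0) is undefined (approaches negative infinity). This operation is invalid.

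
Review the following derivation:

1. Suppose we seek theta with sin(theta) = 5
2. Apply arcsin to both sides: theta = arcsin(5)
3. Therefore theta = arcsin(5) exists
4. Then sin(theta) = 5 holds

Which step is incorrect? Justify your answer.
Step 2: Apply arcsin to both sides: theta = arcsin(5)

Step 2 applies arcsin to 5. However, arcsin(x) is only defined for x in [-1, 1] because sin(theta) can only produce values in that range. Since |5| > 1, arcsin(5) is undefined. There is no angle whose sine equals 5.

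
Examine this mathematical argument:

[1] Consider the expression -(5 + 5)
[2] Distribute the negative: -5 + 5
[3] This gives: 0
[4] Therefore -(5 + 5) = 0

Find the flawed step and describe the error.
Step 2: Distribute the negative: -5 + 5

Step 2 incorrectly distributes the negative sign. The correct distribution is -(5 + 5) = -5 - 5 = -10. The negative must be applied to both terms, not just the first. The error treats -(5 + 5) as -5 + 5, which equals 0 instead of -10.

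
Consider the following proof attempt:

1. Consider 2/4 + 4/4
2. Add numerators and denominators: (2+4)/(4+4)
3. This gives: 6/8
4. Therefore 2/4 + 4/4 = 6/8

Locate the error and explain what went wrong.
Step 2: Add numerators and denominators: (2+4)/(4+4)

Step 2 incorrectly adds fractions by separately adding numerators and denominators. This is wrong. The correct method requires a common denominator: 2/4 + 4/4 = (2×4 + 4×4)/(4×4) = 24/16 = 3/2. The method used gives 6/8, which is different.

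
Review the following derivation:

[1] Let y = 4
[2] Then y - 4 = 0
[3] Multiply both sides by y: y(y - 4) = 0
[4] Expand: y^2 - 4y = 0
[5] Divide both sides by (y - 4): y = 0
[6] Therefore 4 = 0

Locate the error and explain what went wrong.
Step 5: Divide both sides by (y - 4): y = 0

Step 5 divides both sides by (y - 4). However, since y = 4, we have (y - 4) = 0. Division by zero is undefined, making this step invalid.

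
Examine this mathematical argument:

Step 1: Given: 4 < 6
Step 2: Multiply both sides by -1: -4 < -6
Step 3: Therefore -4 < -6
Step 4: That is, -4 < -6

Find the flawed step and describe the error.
Step 2: Multiply both sides by -1: -4 < -6

Step 2 multiplies both sides by -1 but fails to reverse the inequality sign. When multiplying (or dividing) an inequality by a negative number, the direction must be reversed. Since 4 < 6, we should get -4 > -6, i.e., -4 > -6.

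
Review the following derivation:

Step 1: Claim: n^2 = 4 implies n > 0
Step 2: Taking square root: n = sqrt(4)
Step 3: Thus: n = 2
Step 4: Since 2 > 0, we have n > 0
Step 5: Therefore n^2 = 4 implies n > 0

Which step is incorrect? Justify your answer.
Step 2: Taking square root: n = sqrt(4)

Step 2 takes the square root and assumes the positive root only. The equation n^2 = 4 actually has two solutions: n = 2 and n = -2. The proof silently assumes n > 0 without justification, then uses this assumption to conclude n > 0, which is circular. The counterexample n = -2 shows the claim is false.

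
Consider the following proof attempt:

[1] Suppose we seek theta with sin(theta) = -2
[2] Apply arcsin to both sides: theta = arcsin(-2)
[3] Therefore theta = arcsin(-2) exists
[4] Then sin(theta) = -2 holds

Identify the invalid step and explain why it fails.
Step 2: Apply arcsin to both sides: theta = arcsin(-2)

Step 2 applies arcsin to -2. However, arcsin(x) is only defined for x in [-1, 1] because sin(theta) can only produce values in that range. Since |-2| > 1, arcsin(-2) is undefined. There is no angle whose sine equals -2.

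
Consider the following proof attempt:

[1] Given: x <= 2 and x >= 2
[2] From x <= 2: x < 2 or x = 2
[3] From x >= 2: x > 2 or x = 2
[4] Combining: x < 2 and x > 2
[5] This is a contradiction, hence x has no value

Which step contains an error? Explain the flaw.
Step 4: Combining: x < 2 and x > 2

Step 4 incorrectly combines the conditions. From x <= 2 and x >= 2, the intersection is x = 2. The error treats the 'or' cases as 'and' requirements. The correct conclusion is that x = 2 is the unique solution, not that no solution exists.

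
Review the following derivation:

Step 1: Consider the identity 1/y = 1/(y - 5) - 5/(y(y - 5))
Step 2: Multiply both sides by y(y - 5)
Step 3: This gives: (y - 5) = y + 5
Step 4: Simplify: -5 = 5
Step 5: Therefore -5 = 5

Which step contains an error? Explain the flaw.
Step 3: This gives: (y - 5) = y + 5

Step 3 makes a sign error when clearing denominators. Multiplying -5/(y(y - 5)) by y(y - 5) gives -5, not +5. The correct result is (y - 5) = y - 5, which is trivially true, not (y - 5) = y + 5. (Step 1 is a valid identity: 1/(y - 5) - 5/(y(y - 5)) = (y - 5)/(y(y - 5)) = 1/y.)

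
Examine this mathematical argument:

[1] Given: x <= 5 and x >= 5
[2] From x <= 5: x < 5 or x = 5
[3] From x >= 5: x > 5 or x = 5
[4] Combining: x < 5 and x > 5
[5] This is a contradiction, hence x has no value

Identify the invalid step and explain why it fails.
Step 4: Combining: x < 5 and x > 5

Step 4 incorrectly combines the conditions. From x <= 5 and x >= 5, the intersection is x = 5. The error treats the 'or' cases as 'and' requirements. The correct conclusion is that x = 5 is the unique solution, not that no solution exists.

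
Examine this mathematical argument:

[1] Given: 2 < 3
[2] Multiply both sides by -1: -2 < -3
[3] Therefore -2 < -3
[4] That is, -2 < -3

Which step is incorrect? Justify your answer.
Step 2: Multiply both sides by -1: -2 < -3

Step 2 multiplies both sides by -1 but fails to reverse the inequality sign. When multiplying (or dividing) an inequality by a negative number, the direction must be reversed. Since 2 < 3, we should get -2 > -3, i.e., -2 > -3.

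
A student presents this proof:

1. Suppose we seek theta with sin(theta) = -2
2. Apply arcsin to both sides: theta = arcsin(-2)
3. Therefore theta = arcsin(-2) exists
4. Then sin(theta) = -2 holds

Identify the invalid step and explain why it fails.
Step 2: Apply arcsin to both sides: theta = arcsin(-2)

Step 2 applies arcsin to -2. However, arcsin(x) is only defined for x in [-1, 1] because sin(theta) can only produce values in that range. Since |-2| > 1, arcsin(-2) is undefined. There is no angle whose sine equals -2.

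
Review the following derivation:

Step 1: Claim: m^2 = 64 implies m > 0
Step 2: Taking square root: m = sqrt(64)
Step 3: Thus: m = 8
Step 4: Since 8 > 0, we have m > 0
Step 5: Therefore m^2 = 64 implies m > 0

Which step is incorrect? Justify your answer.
Step 2: Taking square root: m = sqrt(64)

Step 2 takes the square root and assumes the positive root only. The equation m^2 = 64 actually has two solutions: m = 8 and m = -8. The proof silently assumes m > 0 without justification, then uses this assumption to conclude m > 0, which is circular. The counterexample m = -8 shows the claim is false.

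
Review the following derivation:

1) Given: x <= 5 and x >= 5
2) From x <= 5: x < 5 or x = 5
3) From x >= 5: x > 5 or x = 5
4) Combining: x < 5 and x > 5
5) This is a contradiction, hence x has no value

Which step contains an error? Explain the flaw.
Step 4: Combining: x < 5 and x > 5

Step 4 incorrectly combines the conditions. From x <= 5 and x >= 5, the intersection is x = 5. The error treats the 'or' cases as 'and' requirements. The correct conclusion is that x = 5 is the unique solution, not that no solution exists.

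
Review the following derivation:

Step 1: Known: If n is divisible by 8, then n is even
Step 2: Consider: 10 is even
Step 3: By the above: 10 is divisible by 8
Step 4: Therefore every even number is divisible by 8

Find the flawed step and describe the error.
Step 3: By the above: 10 is divisible by 8

Step 3 commits the fallacy of affirming the consequent. The known fact 'divisible by 8 → even' does NOT imply 'even → divisible by 8'. That would be the converse, which is false. For example, 10 is even but 10 ÷ 8 = 1.25, which is not an integer.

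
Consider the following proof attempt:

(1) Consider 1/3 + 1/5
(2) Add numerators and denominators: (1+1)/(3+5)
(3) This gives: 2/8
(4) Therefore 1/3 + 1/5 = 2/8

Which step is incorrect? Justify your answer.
Step 2: Add numerators and denominators: (1+1)/(3+5)

Step 2 incorrectly adds fractions by separately adding numerators and denominators. This is wrong. The correct method requires a common denominator: 1/3 + 1/5 = (1×5 + 1×3)/(3×5) = 8/15 = 8/15. The method used gives 2/8, which is different.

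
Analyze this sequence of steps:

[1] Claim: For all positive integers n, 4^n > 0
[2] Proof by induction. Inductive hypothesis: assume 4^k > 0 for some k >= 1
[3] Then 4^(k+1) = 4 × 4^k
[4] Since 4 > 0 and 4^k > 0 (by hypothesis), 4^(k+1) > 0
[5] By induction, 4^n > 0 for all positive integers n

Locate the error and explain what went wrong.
Step 5: By induction, 4^n > 0 for all positive integers n

Step 5 concludes the proof by induction, but no base case was ever established. A valid induction proof requires: (1) a base case proving 4^1 > 0, and (2) an inductive step showing IF 4^k > 0 THEN 4^(k+1) > 0. Steps 2-4 correctly establish the inductive step, but without the base case the conclusion in step 5 does not follow.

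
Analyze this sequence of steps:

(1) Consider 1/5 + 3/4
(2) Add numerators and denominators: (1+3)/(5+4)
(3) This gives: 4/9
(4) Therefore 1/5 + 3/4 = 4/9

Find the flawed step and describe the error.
Step 2: Add numerators and denominators: (1+3)/(5+4)

Step 2 incorrectly adds fractions by separately adding numerators and denominators. This is wrong. The correct method requires a common denominator: 1/5 + 3/4 = (1×4 + 3×5)/(5×4) = 19/20 = 19/20. The method used gives 4/9, which is different.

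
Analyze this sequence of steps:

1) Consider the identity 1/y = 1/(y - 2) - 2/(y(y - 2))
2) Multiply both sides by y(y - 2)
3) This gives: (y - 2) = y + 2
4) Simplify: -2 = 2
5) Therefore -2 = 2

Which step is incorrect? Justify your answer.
Step 3: This gives: (y - 2) = y + 2

Step 3 makes a sign error when clearing denominators. Multiplying -2/(y(y - 2)) by y(y - 2) gives -2, not +2. The correct result is (y - 2) = y - 2, which is trivially true, not (y - 2) = y + 2. (Step 1 is a valid identity: 1/(y - 2) - 2/(y(y - 2)) = (y - 2)/(y(y - 2)) = 1/y.)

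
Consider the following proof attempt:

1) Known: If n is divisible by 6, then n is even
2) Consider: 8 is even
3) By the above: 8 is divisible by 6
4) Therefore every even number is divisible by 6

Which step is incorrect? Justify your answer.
Step 3: By the above: 8 is divisible by 6

Step 3 commits the fallacy of affirming the consequent. The known fact 'divisible by 6 → even' does NOT imply 'even → divisible by 6'. That would be the converse, which is false. For example, 8 is even but 8 ÷ 6 = 1.33, which is not an integer.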